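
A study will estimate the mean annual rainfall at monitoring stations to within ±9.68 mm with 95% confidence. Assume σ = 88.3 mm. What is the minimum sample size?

320

For a mean, the margin of error is E = z·σ/√n, so n = (zσ/E)².
At 95% confidence, z = 1.960.
n = (1.960 × 88.3 / 9.68)² = 319.66
Round up: n = 320.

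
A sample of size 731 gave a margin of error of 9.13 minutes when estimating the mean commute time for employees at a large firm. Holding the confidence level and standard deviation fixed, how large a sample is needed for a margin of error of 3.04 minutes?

n = 6594

Margin of error scales as 1/√n, so n₂ = n₁·(E₁/E₂)².
n₂ = 731 × (9.13/3.04)² = 731 × 9.02 = 6593.62
Round up: n₂ = 6594.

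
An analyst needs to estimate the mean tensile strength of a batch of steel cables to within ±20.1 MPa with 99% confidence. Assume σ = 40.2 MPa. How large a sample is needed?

27

For a mean, the margin of error is E = z·σ/√n, so n = (zσ/E)².
At 99% confidence, z = 2.576.
n = (2.576 × 40.2 / 20.1)² = 26.54
Round up: n = 27.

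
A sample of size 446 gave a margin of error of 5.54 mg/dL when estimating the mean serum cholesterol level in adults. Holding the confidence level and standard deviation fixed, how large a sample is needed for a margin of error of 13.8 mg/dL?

72

Margin of error scales as 1/√n, so n₂ = n₁·(E₁/E₂)².
n₂ = 446 × (5.54/13.8)² = 446 × 0.1612 = 71.90
Round up: n₂ = 72.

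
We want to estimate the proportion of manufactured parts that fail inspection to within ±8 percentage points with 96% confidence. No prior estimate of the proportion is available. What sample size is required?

165

For a proportion with margin E = 0.08 at 96% confidence, z = 2.054.
With no prior estimate, use p = 0.5, which maximizes p(1−p) at 0.25.
n = 0.25 × (z/E)² = 0.25 × (2.054/0.08)² = 164.80
Round up: n = 165.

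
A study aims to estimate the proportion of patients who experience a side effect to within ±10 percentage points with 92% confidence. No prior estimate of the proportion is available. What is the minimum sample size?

77

For a proportion with margin E = 0.1 at 92% confidence, z = 1.751.
With no prior estimate, use p = 0.5, which maximizes p(1−p) at 0.25.
n = 0.25 × (z/E)² = 0.25 × (1.751/0.1)² = 76.65
Round up: n = 77.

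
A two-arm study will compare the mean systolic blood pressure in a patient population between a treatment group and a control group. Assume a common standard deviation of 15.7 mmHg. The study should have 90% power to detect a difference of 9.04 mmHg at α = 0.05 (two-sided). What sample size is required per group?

For two equal groups, n per group = 2·((z_{α/2} + z_β)·σ/δ)².
z_{α/2} = 1.960; z_β = 1.282 (power 90%).
n = 2 × (3.242 × 15.7 / 9.04)² = 2 × 31.70 = 63.40
Round up: n = 64 per group.

64 per group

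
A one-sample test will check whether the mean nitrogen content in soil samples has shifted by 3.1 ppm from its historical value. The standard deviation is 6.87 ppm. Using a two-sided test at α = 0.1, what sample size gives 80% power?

For a one-sample z-test, n = ((z_{α/2} + z_β)·σ/δ)².
z_{α/2} = 1.645 (two-sided α = 0.1); z_β = 0.842 (power 80% → β = 0.2).
n = (2.487 × 6.87 / 3.1)² = 30.38
Round up: n = 31.

31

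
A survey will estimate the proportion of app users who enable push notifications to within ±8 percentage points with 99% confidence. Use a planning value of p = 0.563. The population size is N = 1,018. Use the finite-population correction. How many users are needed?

205

For a proportion with margin E = 0.08 at 99% confidence, z = 2.576.
n = p̂(1−p̂)(z/E)² = 0.563 × 0.437 × (2.576/0.08)² = 255.09 — call this n₀.
Finite-population correction with N = 1,018: n = n₀ / (1 + (n₀−1)/N) = 255.09 / 1.25 = 204.07
Round up: n = 205.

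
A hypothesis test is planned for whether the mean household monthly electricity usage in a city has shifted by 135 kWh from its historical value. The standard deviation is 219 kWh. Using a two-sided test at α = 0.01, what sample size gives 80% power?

For a one-sample z-test, n = ((z_{α/2} + z_β)·σ/δ)².
z_{α/2} = 2.576 (two-sided α = 0.01); z_β = 0.842 (power 80% → β = 0.2).
n = (3.418 × 219 / 135)² = 30.74
Round up: n = 31.

31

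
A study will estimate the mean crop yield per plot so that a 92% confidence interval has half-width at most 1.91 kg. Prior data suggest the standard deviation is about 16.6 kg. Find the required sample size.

232

For a mean, the margin of error is E = z·σ/√n, so n = (zσ/E)².
At 92% confidence, z = 1.751.
n = (1.751 × 16.6 / 1.91)² = 231.59
Round up: n = 232.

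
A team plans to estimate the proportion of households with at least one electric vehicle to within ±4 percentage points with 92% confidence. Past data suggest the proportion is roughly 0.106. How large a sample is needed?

n = 182

For a proportion with margin E = 0.04 at 92% confidence, z = 1.751.
n = p̂(1−p̂)(z/E)² = 0.106 × 0.894 × (1.751/0.04)² = 181.59
Round up: n = 182.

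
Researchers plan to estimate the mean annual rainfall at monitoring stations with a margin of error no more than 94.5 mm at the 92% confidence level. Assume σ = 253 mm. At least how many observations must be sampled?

For a mean, the margin of error is E = z·σ/√n, so n = (zσ/E)².
At 92% confidence, z = 1.751.
n = (1.751 × 253 / 94.5)² = 21.98
Round up: n = 22.

22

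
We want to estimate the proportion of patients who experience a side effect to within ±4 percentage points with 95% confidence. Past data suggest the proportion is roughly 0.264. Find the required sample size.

For a proportion with margin E = 0.04 at 95% confidence, z = 1.960.
n = p̂(1−p̂)(z/E)² = 0.264 × 0.736 × (1.960/0.04)² = 466.52
Round up: n = 467.

n = 467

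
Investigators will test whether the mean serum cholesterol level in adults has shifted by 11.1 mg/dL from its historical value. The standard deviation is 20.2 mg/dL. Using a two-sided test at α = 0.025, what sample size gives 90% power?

For a one-sample z-test, n = ((z_{α/2} + z_β)·σ/δ)².
z_{α/2} = 2.241 (two-sided α = 0.025); z_β = 1.282 (power 90% → β = 0.1).
n = (3.523 × 20.2 / 11.1)² = 41.10
Round up: n = 42.

42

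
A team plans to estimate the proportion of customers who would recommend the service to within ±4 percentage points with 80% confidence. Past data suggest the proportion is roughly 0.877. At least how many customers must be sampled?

111

For a proportion with margin E = 0.04 at 80% confidence, z = 1.282.
n = p̂(1−p̂)(z/E)² = 0.877 × 0.123 × (1.282/0.04)² = 110.81
Round up: n = 111.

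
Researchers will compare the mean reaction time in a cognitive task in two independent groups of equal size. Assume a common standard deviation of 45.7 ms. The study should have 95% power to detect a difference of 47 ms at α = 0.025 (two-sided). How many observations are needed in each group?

29 per group

For two equal groups, n per group = 2·((z_{α/2} + z_β)·σ/δ)².
z_{α/2} = 2.241; z_β = 1.645 (power 95%).
n = 2 × (3.886 × 45.7 / 47)² = 2 × 14.28 = 28.56
Round up: n = 29 per group.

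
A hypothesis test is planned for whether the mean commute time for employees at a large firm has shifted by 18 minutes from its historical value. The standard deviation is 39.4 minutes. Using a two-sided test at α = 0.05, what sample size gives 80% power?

For a one-sample z-test, n = ((z_{α/2} + z_β)·σ/δ)².
z_{α/2} = 1.960 (two-sided α = 0.05); z_β = 0.842 (power 80% → β = 0.2).
n = (2.802 × 39.4 / 18)² = 37.62
Round up: n = 38.

38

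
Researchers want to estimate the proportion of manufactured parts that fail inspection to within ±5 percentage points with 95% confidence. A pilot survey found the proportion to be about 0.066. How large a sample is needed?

95

For a proportion with margin E = 0.05 at 95% confidence, z = 1.960.
n = p̂(1−p̂)(z/E)² = 0.066 × 0.934 × (1.960/0.05)² = 94.72
Round up: n = 95.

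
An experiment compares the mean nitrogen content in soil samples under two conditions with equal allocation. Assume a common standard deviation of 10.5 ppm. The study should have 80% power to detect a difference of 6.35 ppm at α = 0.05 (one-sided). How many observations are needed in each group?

34 per group

For two equal groups, n per group = 2·((z_α + z_β)·σ/δ)².
z_α = 1.645; z_β = 0.842 (power 80%).
n = 2 × (2.487 × 10.5 / 6.35)² = 2 × 16.91 = 33.82
Round up: n = 34 per group.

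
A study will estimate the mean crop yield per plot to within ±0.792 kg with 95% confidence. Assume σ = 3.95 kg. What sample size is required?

For a mean, the margin of error is E = z·σ/√n, so n = (zσ/E)².
At 95% confidence, z = 1.960.
n = (1.960 × 3.95 / 0.792)² = 95.56
Round up: n = 96.

96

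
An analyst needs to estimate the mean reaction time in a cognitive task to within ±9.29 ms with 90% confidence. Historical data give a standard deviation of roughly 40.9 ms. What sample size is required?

For a mean, the margin of error is E = z·σ/√n, so n = (zσ/E)².
At 90% confidence, z = 1.645.
n = (1.645 × 40.9 / 9.29)² = 52.45
Round up: n = 53.

53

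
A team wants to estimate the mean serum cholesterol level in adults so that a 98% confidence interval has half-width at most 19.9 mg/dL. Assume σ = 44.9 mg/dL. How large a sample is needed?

28

For a mean, the margin of error is E = z·σ/√n, so n = (zσ/E)².
At 98% confidence, z = 2.326.
n = (2.326 × 44.9 / 19.9)² = 27.54
Round up: n = 28.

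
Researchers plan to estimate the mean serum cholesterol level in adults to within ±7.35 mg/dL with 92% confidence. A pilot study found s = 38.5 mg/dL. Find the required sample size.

n = 85

For a mean, the margin of error is E = z·σ/√n, so n = (zσ/E)².
At 92% confidence, z = 1.751.
n = (1.751 × 38.5 / 7.35)² = 84.12
Round up: n = 85.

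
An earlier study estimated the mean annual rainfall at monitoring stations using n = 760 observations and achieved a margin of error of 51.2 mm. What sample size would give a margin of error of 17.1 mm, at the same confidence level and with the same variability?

Margin of error scales as 1/√n, so n₂ = n₁·(E₁/E₂)².
n₂ = 760 × (51.2/17.1)² = 760 × 8.965 = 6813.40
Round up: n₂ = 6814.

6814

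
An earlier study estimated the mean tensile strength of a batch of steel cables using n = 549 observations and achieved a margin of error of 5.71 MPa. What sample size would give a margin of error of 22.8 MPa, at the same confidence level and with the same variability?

35

Margin of error scales as 1/√n, so n₂ = n₁·(E₁/E₂)².
n₂ = 549 × (5.71/22.8)² = 549 × 0.06272 = 34.43
Round up: n₂ = 35.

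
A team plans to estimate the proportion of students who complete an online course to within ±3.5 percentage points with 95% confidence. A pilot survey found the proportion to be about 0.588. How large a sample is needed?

For a proportion with margin E = 0.035 at 95% confidence, z = 1.960.
n = p̂(1−p̂)(z/E)² = 0.588 × 0.412 × (1.960/0.035)² = 759.71
Round up: n = 760.

n = 760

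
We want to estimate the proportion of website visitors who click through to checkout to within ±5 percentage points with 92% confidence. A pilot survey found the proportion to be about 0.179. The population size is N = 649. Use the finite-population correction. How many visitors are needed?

142

For a proportion with margin E = 0.05 at 92% confidence, z = 1.751.
n = p̂(1−p̂)(z/E)² = 0.179 × 0.821 × (1.751/0.05)² = 180.23 — call this n₀.
Finite-population correction with N = 649: n = n₀ / (1 + (n₀−1)/N) = 180.23 / 1.276 = 141.25
Round up: n = 142.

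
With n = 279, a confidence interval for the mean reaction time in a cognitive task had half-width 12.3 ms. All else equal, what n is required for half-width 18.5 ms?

Margin of error scales as 1/√n, so n₂ = n₁·(E₁/E₂)².
n₂ = 279 × (12.3/18.5)² = 279 × 0.442 = 123.32
Round up: n₂ = 124.

124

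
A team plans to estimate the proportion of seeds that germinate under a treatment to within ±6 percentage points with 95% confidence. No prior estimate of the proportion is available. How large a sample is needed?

267

For a proportion with margin E = 0.06 at 95% confidence, z = 1.960.
With no prior estimate, use p = 0.5, which maximizes p(1−p) at 0.25.
n = 0.25 × (z/E)² = 0.25 × (1.960/0.06)² = 266.78
Round up: n = 267.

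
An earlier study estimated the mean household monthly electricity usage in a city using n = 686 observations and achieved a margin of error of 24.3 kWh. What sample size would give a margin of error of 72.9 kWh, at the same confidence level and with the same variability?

Margin of error scales as 1/√n, so n₂ = n₁·(E₁/E₂)².
n₂ = 686 × (24.3/72.9)² = 686 × 0.1111 = 76.21
Round up: n₂ = 77.

n = 77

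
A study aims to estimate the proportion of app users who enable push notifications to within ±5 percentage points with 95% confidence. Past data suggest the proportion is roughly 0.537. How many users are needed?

383

For a proportion with margin E = 0.05 at 95% confidence, z = 1.960.
n = p̂(1−p̂)(z/E)² = 0.537 × 0.463 × (1.960/0.05)² = 382.06
Round up: n = 383.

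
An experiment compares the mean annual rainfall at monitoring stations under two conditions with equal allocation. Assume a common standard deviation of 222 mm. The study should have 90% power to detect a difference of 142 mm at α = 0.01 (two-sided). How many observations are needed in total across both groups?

146 total

For two equal groups, n per group = 2·((z_{α/2} + z_β)·σ/δ)².
z_{α/2} = 2.576; z_β = 1.282 (power 90%).
n = 2 × (3.858 × 222 / 142)² = 2 × 36.38 = 72.76
Round up: n = 73 per group.
Total across both groups: 2 × 73 = 146.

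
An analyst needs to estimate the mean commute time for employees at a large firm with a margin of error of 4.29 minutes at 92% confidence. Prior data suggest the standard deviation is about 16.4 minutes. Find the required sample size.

45

For a mean, the margin of error is E = z·σ/√n, so n = (zσ/E)².
At 92% confidence, z = 1.751.
n = (1.751 × 16.4 / 4.29)² = 44.81
Round up: n = 45.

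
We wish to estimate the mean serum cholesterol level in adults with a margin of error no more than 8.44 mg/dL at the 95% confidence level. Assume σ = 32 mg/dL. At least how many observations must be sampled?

56

For a mean, the margin of error is E = z·σ/√n, so n = (zσ/E)².
At 95% confidence, z = 1.960.
n = (1.960 × 32 / 8.44)² = 55.22
Round up: n = 56.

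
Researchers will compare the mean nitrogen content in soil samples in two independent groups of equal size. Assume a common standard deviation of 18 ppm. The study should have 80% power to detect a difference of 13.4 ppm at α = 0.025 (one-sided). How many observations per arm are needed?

29 per group

For two equal groups, n per group = 2·((z_α + z_β)·σ/δ)².
z_α = 1.960; z_β = 0.842 (power 80%).
n = 2 × (2.802 × 18 / 13.4)² = 2 × 14.17 = 28.34
Round up: n = 29 per group.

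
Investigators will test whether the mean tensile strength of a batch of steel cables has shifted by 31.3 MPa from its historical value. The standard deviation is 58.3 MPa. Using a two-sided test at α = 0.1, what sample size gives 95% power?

For a one-sample z-test, n = ((z_{α/2} + z_β)·σ/δ)².
z_{α/2} = 1.645 (two-sided α = 0.1); z_β = 1.645 (power 95% → β = 0.05).
n = (3.290 × 58.3 / 31.3)² = 37.55
Round up: n = 38.

n = 38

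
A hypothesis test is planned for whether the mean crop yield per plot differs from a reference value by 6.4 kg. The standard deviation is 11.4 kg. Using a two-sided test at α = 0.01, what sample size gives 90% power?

n = 48

For a one-sample z-test, n = ((z_{α/2} + z_β)·σ/δ)².
z_{α/2} = 2.576 (two-sided α = 0.01); z_β = 1.282 (power 90% → β = 0.1).
n = (3.858 × 11.4 / 6.4)² = 47.23
Round up: n = 48.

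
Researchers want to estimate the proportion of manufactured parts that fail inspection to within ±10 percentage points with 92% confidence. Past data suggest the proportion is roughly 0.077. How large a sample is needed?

For a proportion with margin E = 0.1 at 92% confidence, z = 1.751.
n = p̂(1−p̂)(z/E)² = 0.077 × 0.923 × (1.751/0.1)² = 21.79
Round up: n = 22.

22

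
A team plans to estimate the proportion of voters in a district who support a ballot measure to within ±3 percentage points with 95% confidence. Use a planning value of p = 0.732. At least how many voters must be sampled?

For a proportion with margin E = 0.03 at 95% confidence, z = 1.960.
n = p̂(1−p̂)(z/E)² = 0.732 × 0.268 × (1.960/0.03)² = 837.37
Round up: n = 838.

n = 838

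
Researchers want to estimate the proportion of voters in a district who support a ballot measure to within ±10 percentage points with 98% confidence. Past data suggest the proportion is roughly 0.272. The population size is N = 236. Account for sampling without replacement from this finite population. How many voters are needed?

74

For a proportion with margin E = 0.1 at 98% confidence, z = 2.326.
n = p̂(1−p̂)(z/E)² = 0.272 × 0.728 × (2.326/0.1)² = 107.13 — call this n₀.
Finite-population correction with N = 236: n = n₀ / (1 + (n₀−1)/N) = 107.13 / 1.45 = 73.88
Round up: n = 74.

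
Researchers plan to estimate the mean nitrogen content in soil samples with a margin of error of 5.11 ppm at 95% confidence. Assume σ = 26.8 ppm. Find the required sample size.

For a mean, the margin of error is E = z·σ/√n, so n = (zσ/E)².
At 95% confidence, z = 1.960.
n = (1.960 × 26.8 / 5.11)² = 105.67
Round up: n = 106.

n = 106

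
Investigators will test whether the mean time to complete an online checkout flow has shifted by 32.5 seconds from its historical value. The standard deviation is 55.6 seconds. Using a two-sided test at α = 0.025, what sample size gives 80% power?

For a one-sample z-test, n = ((z_{α/2} + z_β)·σ/δ)².
z_{α/2} = 2.241 (two-sided α = 0.025); z_β = 0.842 (power 80% → β = 0.2).
n = (3.083 × 55.6 / 32.5)² = 27.82
Round up: n = 28.

28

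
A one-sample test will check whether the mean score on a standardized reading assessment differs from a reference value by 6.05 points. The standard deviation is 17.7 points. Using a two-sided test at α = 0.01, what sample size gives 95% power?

For a one-sample z-test, n = ((z_{α/2} + z_β)·σ/δ)².
z_{α/2} = 2.576 (two-sided α = 0.01); z_β = 1.645 (power 95% → β = 0.05).
n = (4.221 × 17.7 / 6.05)² = 152.50
Round up: n = 153.

153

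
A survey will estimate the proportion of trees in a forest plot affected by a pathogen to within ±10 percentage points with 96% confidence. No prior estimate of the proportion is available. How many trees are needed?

For a proportion with margin E = 0.1 at 96% confidence, z = 2.054.
With no prior estimate, use p = 0.5, which maximizes p(1−p) at 0.25.
n = 0.25 × (z/E)² = 0.25 × (2.054/0.1)² = 105.47
Round up: n = 106.

106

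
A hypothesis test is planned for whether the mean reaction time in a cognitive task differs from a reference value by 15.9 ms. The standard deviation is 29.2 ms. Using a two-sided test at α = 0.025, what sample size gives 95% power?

51

For a one-sample z-test, n = ((z_{α/2} + z_β)·σ/δ)².
z_{α/2} = 2.241 (two-sided α = 0.025); z_β = 1.645 (power 95% → β = 0.05).
n = (3.886 × 29.2 / 15.9)² = 50.93
Round up: n = 51.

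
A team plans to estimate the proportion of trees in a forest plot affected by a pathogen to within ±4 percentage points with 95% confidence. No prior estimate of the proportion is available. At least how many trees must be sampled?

601

For a proportion with margin E = 0.04 at 95% confidence, z = 1.960.
With no prior estimate, use p = 0.5, which maximizes p(1−p) at 0.25.
n = 0.25 × (z/E)² = 0.25 × (1.960/0.04)² = 600.25
Round up: n = 601.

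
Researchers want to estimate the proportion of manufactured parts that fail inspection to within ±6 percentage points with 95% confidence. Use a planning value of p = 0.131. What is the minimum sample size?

122

For a proportion with margin E = 0.06 at 95% confidence, z = 1.960.
n = p̂(1−p̂)(z/E)² = 0.131 × 0.869 × (1.960/0.06)² = 121.48
Round up: n = 122.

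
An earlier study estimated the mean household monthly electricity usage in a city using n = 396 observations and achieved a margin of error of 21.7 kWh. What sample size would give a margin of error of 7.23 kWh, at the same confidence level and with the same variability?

Margin of error scales as 1/√n, so n₂ = n₁·(E₁/E₂)².
n₂ = 396 × (21.7/7.23)² = 396 × 9.008 = 3567.17
Round up: n₂ = 3568.

3568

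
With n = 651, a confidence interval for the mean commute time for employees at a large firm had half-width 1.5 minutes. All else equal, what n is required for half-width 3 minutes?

n = 163

Margin of error scales as 1/√n, so n₂ = n₁·(E₁/E₂)².
n₂ = 651 × (1.5/3)² = 651 × 0.25 = 162.75
Round up: n₂ = 163.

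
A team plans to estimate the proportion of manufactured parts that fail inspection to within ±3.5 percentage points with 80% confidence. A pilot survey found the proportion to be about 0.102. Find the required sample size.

n = 123

For a proportion with margin E = 0.035 at 80% confidence, z = 1.282.
n = p̂(1−p̂)(z/E)² = 0.102 × 0.898 × (1.282/0.035)² = 122.89
Round up: n = 123.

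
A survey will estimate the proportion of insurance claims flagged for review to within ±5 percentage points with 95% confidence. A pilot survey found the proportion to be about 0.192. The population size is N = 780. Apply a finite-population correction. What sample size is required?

n = 183

For a proportion with margin E = 0.05 at 95% confidence, z = 1.960.
n = p̂(1−p̂)(z/E)² = 0.192 × 0.808 × (1.960/0.05)² = 238.39 — call this n₀.
Finite-population correction with N = 780: n = n₀ / (1 + (n₀−1)/N) = 238.39 / 1.304 = 182.81
Round up: n = 183.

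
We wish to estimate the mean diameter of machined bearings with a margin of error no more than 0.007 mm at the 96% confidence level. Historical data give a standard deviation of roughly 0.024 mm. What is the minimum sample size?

n = 50

For a mean, the margin of error is E = z·σ/√n, so n = (zσ/E)².
At 96% confidence, z = 2.054.
n = (2.054 × 0.024 / 0.007)² = 49.59
Round up: n = 50.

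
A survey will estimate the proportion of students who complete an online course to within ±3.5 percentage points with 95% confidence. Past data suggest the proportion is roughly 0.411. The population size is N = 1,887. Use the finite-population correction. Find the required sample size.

For a proportion with margin E = 0.035 at 95% confidence, z = 1.960.
n = p̂(1−p̂)(z/E)² = 0.411 × 0.589 × (1.960/0.035)² = 759.16 — call this n₀.
Finite-population correction with N = 1,887: n = n₀ / (1 + (n₀−1)/N) = 759.16 / 1.402 = 541.48
Round up: n = 542.

542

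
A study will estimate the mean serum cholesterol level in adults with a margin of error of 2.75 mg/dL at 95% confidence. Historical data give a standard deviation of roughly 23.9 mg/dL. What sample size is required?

For a mean, the margin of error is E = z·σ/√n, so n = (zσ/E)².
At 95% confidence, z = 1.960.
n = (1.960 × 23.9 / 2.75)² = 290.16
Round up: n = 291.

n = 291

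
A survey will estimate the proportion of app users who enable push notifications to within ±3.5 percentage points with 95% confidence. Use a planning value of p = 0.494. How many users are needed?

For a proportion with margin E = 0.035 at 95% confidence, z = 1.960.
n = p̂(1−p̂)(z/E)² = 0.494 × 0.506 × (1.960/0.035)² = 783.89
Round up: n = 784.

784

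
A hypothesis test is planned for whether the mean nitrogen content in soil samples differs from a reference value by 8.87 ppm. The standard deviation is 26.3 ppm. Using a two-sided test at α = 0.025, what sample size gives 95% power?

For a one-sample z-test, n = ((z_{α/2} + z_β)·σ/δ)².
z_{α/2} = 2.241 (two-sided α = 0.025); z_β = 1.645 (power 95% → β = 0.05).
n = (3.886 × 26.3 / 8.87)² = 132.76
Round up: n = 133.

133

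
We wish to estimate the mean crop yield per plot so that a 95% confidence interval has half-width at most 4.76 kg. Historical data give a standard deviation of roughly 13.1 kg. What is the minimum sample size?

For a mean, the margin of error is E = z·σ/√n, so n = (zσ/E)².
At 95% confidence, z = 1.960.
n = (1.960 × 13.1 / 4.76)² = 29.10
Round up: n = 30.

30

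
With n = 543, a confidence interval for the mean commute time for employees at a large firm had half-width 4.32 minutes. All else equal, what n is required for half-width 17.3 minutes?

Margin of error scales as 1/√n, so n₂ = n₁·(E₁/E₂)².
n₂ = 543 × (4.32/17.3)² = 543 × 0.06236 = 33.86
Round up: n₂ = 34.

34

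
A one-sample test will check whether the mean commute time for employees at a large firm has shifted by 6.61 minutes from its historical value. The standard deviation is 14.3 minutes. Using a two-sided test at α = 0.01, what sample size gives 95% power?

For a one-sample z-test, n = ((z_{α/2} + z_β)·σ/δ)².
z_{α/2} = 2.576 (two-sided α = 0.01); z_β = 1.645 (power 95% → β = 0.05).
n = (4.221 × 14.3 / 6.61)² = 83.39
Round up: n = 84.

84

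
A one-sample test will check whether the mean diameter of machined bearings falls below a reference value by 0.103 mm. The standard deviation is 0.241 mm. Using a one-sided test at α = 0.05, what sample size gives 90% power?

For a one-sample z-test, n = ((z_α + z_β)·σ/δ)².
z_α = 1.645 (one-sided α = 0.05); z_β = 1.282 (power 90% → β = 0.1).
n = (2.927 × 0.241 / 0.103)² = 46.90
Round up: n = 47.

47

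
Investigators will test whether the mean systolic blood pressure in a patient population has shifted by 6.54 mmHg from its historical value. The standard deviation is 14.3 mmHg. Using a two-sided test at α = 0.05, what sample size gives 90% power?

51

For a one-sample z-test, n = ((z_{α/2} + z_β)·σ/δ)².
z_{α/2} = 1.960 (two-sided α = 0.05); z_β = 1.282 (power 90% → β = 0.1).
n = (3.242 × 14.3 / 6.54)² = 50.25
Round up: n = 51.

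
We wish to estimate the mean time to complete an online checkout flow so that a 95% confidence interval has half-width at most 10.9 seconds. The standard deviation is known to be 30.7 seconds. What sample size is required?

For a mean, the margin of error is E = z·σ/√n, so n = (zσ/E)².
At 95% confidence, z = 1.960.
n = (1.960 × 30.7 / 10.9)² = 30.47
Round up: n = 31.

n = 31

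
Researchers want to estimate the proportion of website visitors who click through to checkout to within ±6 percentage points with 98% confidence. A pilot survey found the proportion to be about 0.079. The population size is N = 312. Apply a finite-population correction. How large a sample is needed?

For a proportion with margin E = 0.06 at 98% confidence, z = 2.326.
n = p̂(1−p̂)(z/E)² = 0.079 × 0.921 × (2.326/0.06)² = 109.35 — call this n₀.
Finite-population correction with N = 312: n = n₀ / (1 + (n₀−1)/N) = 109.35 / 1.347 = 81.18
Round up: n = 82.

82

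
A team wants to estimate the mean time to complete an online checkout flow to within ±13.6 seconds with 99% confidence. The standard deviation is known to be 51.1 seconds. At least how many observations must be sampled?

For a mean, the margin of error is E = z·σ/√n, so n = (zσ/E)².
At 99% confidence, z = 2.576.
n = (2.576 × 51.1 / 13.6)² = 93.68
Round up: n = 94.

94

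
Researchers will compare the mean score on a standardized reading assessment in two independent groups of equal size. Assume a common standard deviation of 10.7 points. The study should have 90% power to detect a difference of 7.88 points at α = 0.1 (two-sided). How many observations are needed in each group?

32 per group

For two equal groups, n per group = 2·((z_{α/2} + z_β)·σ/δ)².
z_{α/2} = 1.645; z_β = 1.282 (power 90%).
n = 2 × (2.927 × 10.7 / 7.88)² = 2 × 15.80 = 31.60
Round up: n = 32 per group.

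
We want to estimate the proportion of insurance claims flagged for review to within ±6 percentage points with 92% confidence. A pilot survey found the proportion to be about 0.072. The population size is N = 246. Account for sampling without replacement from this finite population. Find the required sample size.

47

For a proportion with margin E = 0.06 at 92% confidence, z = 1.751.
n = p̂(1−p̂)(z/E)² = 0.072 × 0.928 × (1.751/0.06)² = 56.90 — call this n₀.
Finite-population correction with N = 246: n = n₀ / (1 + (n₀−1)/N) = 56.90 / 1.227 = 46.37
Round up: n = 47.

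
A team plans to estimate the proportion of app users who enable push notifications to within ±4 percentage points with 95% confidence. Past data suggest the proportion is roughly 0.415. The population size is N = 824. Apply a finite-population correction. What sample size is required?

342

For a proportion with margin E = 0.04 at 95% confidence, z = 1.960.
n = p̂(1−p̂)(z/E)² = 0.415 × 0.585 × (1.960/0.04)² = 582.90 — call this n₀.
Finite-population correction with N = 824: n = n₀ / (1 + (n₀−1)/N) = 582.90 / 1.706 = 341.68
Round up: n = 342.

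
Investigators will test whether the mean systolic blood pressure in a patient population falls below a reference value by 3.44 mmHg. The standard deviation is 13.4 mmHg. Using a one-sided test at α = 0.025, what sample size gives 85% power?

For a one-sample z-test, n = ((z_α + z_β)·σ/δ)².
z_α = 1.960 (one-sided α = 0.025); z_β = 1.036 (power 85% → β = 0.15).
n = (2.996 × 13.4 / 3.44)² = 136.20
Round up: n = 137.

137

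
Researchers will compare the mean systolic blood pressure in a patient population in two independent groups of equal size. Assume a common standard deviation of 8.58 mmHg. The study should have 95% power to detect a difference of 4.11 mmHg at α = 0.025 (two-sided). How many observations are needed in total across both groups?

264 total

For two equal groups, n per group = 2·((z_{α/2} + z_β)·σ/δ)².
z_{α/2} = 2.241; z_β = 1.645 (power 95%).
n = 2 × (3.886 × 8.58 / 4.11)² = 2 × 65.81 = 131.62
Round up: n = 132 per group.
Total across both groups: 2 × 132 = 264.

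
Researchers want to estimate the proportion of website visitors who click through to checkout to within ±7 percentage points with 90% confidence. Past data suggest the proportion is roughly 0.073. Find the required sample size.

For a proportion with margin E = 0.07 at 90% confidence, z = 1.645.
n = p̂(1−p̂)(z/E)² = 0.073 × 0.927 × (1.645/0.07)² = 37.37
Round up: n = 38.

38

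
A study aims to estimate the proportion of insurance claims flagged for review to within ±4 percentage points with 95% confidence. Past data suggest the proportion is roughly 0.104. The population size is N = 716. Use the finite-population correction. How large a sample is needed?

171

For a proportion with margin E = 0.04 at 95% confidence, z = 1.960.
n = p̂(1−p̂)(z/E)² = 0.104 × 0.896 × (1.960/0.04)² = 223.73 — call this n₀.
Finite-population correction with N = 716: n = n₀ / (1 + (n₀−1)/N) = 223.73 / 1.311 = 170.66
Round up: n = 171.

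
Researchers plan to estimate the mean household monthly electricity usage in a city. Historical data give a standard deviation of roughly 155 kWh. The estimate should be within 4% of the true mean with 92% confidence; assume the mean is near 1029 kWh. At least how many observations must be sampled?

For a mean, the margin of error is E = z·σ/√n, so n = (zσ/E)².
At 92% confidence, z = 1.751.
E = 4% of 1029 = 41.16 kWh.
n = (1.751 × 155 / 41.16)² = 43.48
Round up: n = 44.

44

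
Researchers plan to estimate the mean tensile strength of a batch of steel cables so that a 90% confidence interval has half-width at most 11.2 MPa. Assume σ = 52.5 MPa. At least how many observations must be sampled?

60

For a mean, the margin of error is E = z·σ/√n, so n = (zσ/E)².
At 90% confidence, z = 1.645.
n = (1.645 × 52.5 / 11.2)² = 59.46
Round up: n = 60.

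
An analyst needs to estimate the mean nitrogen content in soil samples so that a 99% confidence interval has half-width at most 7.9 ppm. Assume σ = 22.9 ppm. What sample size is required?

56

For a mean, the margin of error is E = z·σ/√n, so n = (zσ/E)².
At 99% confidence, z = 2.576.
n = (2.576 × 22.9 / 7.9)² = 55.76
Round up: n = 56.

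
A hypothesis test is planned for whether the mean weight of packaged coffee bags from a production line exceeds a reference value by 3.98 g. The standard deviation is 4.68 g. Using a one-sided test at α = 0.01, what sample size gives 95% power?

22

For a one-sample z-test, n = ((z_α + z_β)·σ/δ)².
z_α = 2.326 (one-sided α = 0.01); z_β = 1.645 (power 95% → β = 0.05).
n = (3.971 × 4.68 / 3.98)² = 21.80
Round up: n = 22.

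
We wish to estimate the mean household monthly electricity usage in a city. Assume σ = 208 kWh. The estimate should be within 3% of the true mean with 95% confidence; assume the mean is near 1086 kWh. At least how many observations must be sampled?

157

For a mean, the margin of error is E = z·σ/√n, so n = (zσ/E)².
At 95% confidence, z = 1.960.
E = 3% of 1086 = 32.58 kWh.
n = (1.960 × 208 / 32.58)² = 156.58
Round up: n = 157.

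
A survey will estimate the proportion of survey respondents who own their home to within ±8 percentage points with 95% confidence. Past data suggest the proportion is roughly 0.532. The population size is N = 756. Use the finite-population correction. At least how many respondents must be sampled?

For a proportion with margin E = 0.08 at 95% confidence, z = 1.960.
n = p̂(1−p̂)(z/E)² = 0.532 × 0.468 × (1.960/0.08)² = 149.45 — call this n₀.
Finite-population correction with N = 756: n = n₀ / (1 + (n₀−1)/N) = 149.45 / 1.196 = 124.96
Round up: n = 125.

n = 125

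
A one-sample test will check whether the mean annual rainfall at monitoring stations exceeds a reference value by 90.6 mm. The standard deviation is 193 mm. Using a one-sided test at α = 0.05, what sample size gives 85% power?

For a one-sample z-test, n = ((z_α + z_β)·σ/δ)².
z_α = 1.645 (one-sided α = 0.05); z_β = 1.036 (power 85% → β = 0.15).
n = (2.681 × 193 / 90.6)² = 32.62
Round up: n = 33.

33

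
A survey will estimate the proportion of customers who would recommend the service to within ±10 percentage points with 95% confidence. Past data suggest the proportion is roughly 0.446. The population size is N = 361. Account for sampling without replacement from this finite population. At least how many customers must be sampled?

76

For a proportion with margin E = 0.1 at 95% confidence, z = 1.960.
n = p̂(1−p̂)(z/E)² = 0.446 × 0.554 × (1.960/0.1)² = 94.92 — call this n₀.
Finite-population correction with N = 361: n = n₀ / (1 + (n₀−1)/N) = 94.92 / 1.26 = 75.33
Round up: n = 76.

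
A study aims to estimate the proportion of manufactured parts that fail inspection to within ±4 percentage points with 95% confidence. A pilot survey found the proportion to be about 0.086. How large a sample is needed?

For a proportion with margin E = 0.04 at 95% confidence, z = 1.960.
n = p̂(1−p̂)(z/E)² = 0.086 × 0.914 × (1.960/0.04)² = 188.73
Round up: n = 189.

n = 189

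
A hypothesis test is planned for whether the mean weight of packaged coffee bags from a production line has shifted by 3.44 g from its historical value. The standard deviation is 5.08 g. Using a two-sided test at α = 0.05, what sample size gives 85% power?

20

For a one-sample z-test, n = ((z_{α/2} + z_β)·σ/δ)².
z_{α/2} = 1.960 (two-sided α = 0.05); z_β = 1.036 (power 85% → β = 0.15).
n = (2.996 × 5.08 / 3.44)² = 19.57
Round up: n = 20.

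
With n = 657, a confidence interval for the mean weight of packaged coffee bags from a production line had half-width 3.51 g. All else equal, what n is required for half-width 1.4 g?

Margin of error scales as 1/√n, so n₂ = n₁·(E₁/E₂)².
n₂ = 657 × (3.51/1.4)² = 657 × 6.286 = 4129.90
Round up: n₂ = 4130.

n = 4130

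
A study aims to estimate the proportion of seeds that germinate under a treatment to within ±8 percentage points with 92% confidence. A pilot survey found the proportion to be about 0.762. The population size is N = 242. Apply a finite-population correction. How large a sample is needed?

65

For a proportion with margin E = 0.08 at 92% confidence, z = 1.751.
n = p̂(1−p̂)(z/E)² = 0.762 × 0.238 × (1.751/0.08)² = 86.88 — call this n₀.
Finite-population correction with N = 242: n = n₀ / (1 + (n₀−1)/N) = 86.88 / 1.355 = 64.12
Round up: n = 65.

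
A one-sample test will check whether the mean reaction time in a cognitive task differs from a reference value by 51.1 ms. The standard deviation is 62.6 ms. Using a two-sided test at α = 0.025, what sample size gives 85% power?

For a one-sample z-test, n = ((z_{α/2} + z_β)·σ/δ)².
z_{α/2} = 2.241 (two-sided α = 0.025); z_β = 1.036 (power 85% → β = 0.15).
n = (3.277 × 62.6 / 51.1)² = 16.12
Round up: n = 17.

17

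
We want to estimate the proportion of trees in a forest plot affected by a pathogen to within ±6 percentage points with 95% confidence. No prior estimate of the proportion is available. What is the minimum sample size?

For a proportion with margin E = 0.06 at 95% confidence, z = 1.960.
With no prior estimate, use p = 0.5, which maximizes p(1−p) at 0.25.
n = 0.25 × (z/E)² = 0.25 × (1.960/0.06)² = 266.78
Round up: n = 267.

267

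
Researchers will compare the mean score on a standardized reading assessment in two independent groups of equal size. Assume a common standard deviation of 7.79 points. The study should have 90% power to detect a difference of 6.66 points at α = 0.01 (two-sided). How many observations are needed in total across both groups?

82 total

For two equal groups, n per group = 2·((z_{α/2} + z_β)·σ/δ)².
z_{α/2} = 2.576; z_β = 1.282 (power 90%).
n = 2 × (3.858 × 7.79 / 6.66)² = 2 × 20.36 = 40.72
Round up: n = 41 per group.
Total across both groups: 2 × 41 = 82.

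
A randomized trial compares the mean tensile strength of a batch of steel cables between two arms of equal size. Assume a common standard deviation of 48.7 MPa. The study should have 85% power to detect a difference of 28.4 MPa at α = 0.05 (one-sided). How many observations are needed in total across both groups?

For two equal groups, n per group = 2·((z_α + z_β)·σ/δ)².
z_α = 1.645; z_β = 1.036 (power 85%).
n = 2 × (2.681 × 48.7 / 28.4)² = 2 × 21.14 = 42.28
Round up: n = 43 per group.
Total across both groups: 2 × 43 = 86.

86 total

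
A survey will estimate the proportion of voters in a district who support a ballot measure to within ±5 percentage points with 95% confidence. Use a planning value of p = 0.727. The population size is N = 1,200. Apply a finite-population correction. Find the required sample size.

For a proportion with margin E = 0.05 at 95% confidence, z = 1.960.
n = p̂(1−p̂)(z/E)² = 0.727 × 0.273 × (1.960/0.05)² = 304.98 — call this n₀.
Finite-population correction with N = 1,200: n = n₀ / (1 + (n₀−1)/N) = 304.98 / 1.253 = 243.40
Round up: n = 244.

n = 244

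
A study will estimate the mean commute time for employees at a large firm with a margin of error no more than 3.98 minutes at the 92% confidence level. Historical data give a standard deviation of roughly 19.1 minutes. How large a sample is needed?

n = 71

For a mean, the margin of error is E = z·σ/√n, so n = (zσ/E)².
At 92% confidence, z = 1.751.
n = (1.751 × 19.1 / 3.98)² = 70.61
Round up: n = 71.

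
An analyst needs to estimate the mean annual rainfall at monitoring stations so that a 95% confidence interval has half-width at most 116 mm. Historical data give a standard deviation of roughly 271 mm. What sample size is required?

n = 21

For a mean, the margin of error is E = z·σ/√n, so n = (zσ/E)².
At 95% confidence, z = 1.960.
n = (1.960 × 271 / 116)² = 20.97
Round up: n = 21.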